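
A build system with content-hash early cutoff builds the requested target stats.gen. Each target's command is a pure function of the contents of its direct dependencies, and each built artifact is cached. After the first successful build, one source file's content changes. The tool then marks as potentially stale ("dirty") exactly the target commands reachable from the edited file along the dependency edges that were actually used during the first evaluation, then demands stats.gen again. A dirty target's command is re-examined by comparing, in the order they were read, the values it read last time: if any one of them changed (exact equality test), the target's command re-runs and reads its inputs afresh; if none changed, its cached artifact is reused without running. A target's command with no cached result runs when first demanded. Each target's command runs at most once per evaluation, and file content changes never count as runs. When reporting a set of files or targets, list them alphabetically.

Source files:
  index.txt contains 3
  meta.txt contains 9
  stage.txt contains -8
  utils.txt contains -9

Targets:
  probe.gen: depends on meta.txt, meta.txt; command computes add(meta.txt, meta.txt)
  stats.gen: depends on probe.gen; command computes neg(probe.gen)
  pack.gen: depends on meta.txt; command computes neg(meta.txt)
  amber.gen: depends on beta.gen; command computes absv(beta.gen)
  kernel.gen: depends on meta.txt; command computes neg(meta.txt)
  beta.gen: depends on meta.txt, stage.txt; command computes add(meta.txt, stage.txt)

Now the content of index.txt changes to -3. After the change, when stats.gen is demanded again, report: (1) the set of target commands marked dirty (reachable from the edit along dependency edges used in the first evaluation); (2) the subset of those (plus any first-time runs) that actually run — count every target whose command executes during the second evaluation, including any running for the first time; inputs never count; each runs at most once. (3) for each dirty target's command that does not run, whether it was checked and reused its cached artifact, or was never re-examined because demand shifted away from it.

Marked dirty: none.
Target commands that run: none — 0 in total.
Every dirty target's command ran.
Key observation: index.txt is never demanded by the output, so the edit triggers no recomputation at all.

First evaluation (everything demanded from the output):
  probe.gen = add(9, 9) = 18
  stats.gen = neg(18) = -18

Propagation after the edit:
  index.txt feeds no computation that the output demands — nothing is marked dirty and nothing runs.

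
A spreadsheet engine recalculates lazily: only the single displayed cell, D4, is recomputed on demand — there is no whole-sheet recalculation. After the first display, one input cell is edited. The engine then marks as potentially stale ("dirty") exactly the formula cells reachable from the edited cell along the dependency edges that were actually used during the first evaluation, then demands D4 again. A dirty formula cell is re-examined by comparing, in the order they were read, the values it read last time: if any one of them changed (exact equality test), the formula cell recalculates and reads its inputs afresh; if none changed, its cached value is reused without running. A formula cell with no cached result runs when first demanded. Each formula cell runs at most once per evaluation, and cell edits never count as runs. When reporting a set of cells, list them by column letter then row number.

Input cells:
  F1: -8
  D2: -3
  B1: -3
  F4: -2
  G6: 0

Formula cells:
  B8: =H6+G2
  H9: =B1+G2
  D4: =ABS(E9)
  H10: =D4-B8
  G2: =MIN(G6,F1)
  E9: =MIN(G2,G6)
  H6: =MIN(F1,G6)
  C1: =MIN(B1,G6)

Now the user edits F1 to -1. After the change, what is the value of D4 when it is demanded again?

New value of D4: 1.

First evaluation (everything demanded from the output):
  G2 = MIN(0, -8) = -8
  E9 = MIN(-8, 0) = -8
  D4 = ABS(-8) = 8

Propagation after the edit:
  G2: runs — F1 -8->-1; result -1.
  E9: runs — G2 -8->-1; result -1.
  D4: runs — E9 -8->-1; result 1.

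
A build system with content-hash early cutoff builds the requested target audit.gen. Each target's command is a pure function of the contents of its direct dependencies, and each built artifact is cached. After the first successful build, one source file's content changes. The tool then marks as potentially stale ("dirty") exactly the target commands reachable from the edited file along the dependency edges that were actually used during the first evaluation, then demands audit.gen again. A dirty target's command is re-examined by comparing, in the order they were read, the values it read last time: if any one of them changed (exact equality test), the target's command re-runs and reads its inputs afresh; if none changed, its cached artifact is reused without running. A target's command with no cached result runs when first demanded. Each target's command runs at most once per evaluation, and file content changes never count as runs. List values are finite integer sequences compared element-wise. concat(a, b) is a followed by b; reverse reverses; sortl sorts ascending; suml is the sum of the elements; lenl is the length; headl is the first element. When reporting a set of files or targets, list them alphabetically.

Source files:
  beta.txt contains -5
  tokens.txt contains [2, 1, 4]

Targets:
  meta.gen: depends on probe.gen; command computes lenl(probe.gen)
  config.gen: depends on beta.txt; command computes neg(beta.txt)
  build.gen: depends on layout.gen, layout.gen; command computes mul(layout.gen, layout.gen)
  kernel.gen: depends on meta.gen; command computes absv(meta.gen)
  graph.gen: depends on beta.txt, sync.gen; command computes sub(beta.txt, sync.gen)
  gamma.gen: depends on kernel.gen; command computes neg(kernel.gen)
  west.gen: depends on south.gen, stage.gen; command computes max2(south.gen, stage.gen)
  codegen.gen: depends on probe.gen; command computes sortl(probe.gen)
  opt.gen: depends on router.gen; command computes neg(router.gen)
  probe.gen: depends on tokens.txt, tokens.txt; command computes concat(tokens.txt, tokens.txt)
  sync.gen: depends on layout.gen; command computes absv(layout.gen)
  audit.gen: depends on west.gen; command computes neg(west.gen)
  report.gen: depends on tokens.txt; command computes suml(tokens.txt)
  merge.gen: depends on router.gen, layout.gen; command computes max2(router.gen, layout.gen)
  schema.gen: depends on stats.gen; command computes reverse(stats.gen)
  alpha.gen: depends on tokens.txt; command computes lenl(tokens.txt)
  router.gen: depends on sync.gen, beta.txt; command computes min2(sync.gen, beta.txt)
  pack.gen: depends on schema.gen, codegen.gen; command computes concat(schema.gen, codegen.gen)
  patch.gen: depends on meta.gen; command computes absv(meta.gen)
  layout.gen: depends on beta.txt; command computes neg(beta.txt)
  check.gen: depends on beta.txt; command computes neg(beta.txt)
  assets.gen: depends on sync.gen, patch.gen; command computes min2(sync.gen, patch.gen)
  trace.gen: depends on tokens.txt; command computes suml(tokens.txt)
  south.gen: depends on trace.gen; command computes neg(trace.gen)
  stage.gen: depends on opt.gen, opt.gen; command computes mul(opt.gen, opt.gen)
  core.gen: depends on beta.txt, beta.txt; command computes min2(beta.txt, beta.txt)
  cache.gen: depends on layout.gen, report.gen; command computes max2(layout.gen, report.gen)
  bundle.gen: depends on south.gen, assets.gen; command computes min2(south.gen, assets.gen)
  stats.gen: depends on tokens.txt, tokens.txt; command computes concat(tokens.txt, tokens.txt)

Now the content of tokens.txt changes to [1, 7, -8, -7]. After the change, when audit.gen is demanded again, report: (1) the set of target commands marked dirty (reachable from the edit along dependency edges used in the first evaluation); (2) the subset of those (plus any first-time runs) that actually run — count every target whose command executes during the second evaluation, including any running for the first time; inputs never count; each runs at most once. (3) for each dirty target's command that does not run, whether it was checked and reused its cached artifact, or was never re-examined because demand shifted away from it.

Marked dirty: audit.gen, south.gen, trace.gen, west.gen.
Target commands that run: south.gen, trace.gen, west.gen — 3 in total.
Checked but reused from cache: audit.gen.
Key observation: the change is absorbed at west.gen — it re-runs but produces the same value, and the output's value is unchanged.

First evaluation (everything demanded from the output):
  layout.gen = neg(-5) = 5
  sync.gen = absv(5) = 5
  router.gen = min2(5, -5) = -5
  opt.gen = neg(-5) = 5
  stage.gen = mul(5, 5) = 25
  trace.gen = suml([2, 1, 4]) = 7
  south.gen = neg(7) = -7
  west.gen = max2(-7, 25) = 25
  audit.gen = neg(25) = -25

Propagation after the edit:
  trace.gen: runs — tokens.txt [2, 1, 4]->[1, 7, -8, -7]; result -7.
  south.gen: runs — trace.gen 7->-7; result 7.
  west.gen: runs — south.gen -7->7; result 25 (same value as before).
  audit.gen: checked — values it read are unchanged (west.gen unchanged); reused cached -25 without running.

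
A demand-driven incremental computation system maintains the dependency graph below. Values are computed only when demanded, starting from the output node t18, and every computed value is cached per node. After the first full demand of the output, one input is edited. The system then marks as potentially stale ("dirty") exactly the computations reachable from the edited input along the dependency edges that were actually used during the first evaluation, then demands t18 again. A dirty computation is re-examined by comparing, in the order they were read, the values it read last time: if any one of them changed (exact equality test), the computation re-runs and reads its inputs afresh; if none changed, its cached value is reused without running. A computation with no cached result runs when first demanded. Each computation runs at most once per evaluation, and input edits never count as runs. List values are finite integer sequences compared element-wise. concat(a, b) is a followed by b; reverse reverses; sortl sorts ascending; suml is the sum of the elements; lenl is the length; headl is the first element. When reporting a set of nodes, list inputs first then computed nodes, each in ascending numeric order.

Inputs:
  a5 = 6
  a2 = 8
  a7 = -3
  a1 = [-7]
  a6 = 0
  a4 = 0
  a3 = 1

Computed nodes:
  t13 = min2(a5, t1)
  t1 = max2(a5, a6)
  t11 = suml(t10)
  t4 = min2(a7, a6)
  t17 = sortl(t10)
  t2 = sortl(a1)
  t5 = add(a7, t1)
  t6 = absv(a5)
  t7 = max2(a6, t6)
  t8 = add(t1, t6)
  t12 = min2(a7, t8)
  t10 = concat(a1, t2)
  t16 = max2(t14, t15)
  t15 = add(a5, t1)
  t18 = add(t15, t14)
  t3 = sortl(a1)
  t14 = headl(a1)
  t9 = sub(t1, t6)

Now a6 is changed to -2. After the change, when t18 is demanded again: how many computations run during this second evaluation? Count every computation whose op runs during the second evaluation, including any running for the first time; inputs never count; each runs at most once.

First evaluation (everything demanded from the output):
  t1 = max2(6, 0) = 6
  t14 = headl([-7]) = -7
  t15 = add(6, 6) = 12
  t18 = add(12, -7) = 5

Propagation after the edit:
  t1: runs — a6 0->-2; result 6 (same value as before).
  t15: checked — values it read are unchanged (a5 unchanged, t1 unchanged); reused cached 12 without running.
  t18: checked — values it read are unchanged (t15 unchanged, t14 unchanged); reused cached 5 without running.

Key observation: the change is absorbed at t1 — it re-runs but produces the same value, and the output's value is unchanged.

Computations that run: t1 — 1 in total.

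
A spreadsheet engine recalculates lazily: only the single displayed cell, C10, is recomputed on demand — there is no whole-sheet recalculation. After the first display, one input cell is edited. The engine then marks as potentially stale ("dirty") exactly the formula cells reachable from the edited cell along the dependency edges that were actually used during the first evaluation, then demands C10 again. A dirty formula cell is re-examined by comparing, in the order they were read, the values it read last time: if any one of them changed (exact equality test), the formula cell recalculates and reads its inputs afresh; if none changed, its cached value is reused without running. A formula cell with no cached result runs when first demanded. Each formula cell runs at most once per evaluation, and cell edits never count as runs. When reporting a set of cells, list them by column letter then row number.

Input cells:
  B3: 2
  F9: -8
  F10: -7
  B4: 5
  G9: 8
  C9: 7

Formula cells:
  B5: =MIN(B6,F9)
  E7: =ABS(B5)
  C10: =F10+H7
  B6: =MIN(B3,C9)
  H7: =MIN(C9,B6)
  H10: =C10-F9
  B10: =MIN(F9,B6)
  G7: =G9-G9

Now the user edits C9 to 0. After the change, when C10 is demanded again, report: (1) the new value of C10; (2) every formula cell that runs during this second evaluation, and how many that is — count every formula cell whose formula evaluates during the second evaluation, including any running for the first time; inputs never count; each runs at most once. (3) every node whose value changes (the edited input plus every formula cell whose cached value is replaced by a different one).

New value of C10: -7.
Formula cells that run: B6, C10, H7 — 3 in total.
Values that change: B6, C9, C10, H7.

First evaluation (everything demanded from the output):
  B6 = MIN(2, 7) = 2
  H7 = MIN(7, 2) = 2
  C10 = -7 + 2 = -5

Propagation after the edit:
  B6: runs — C9 7->0; result 0.
  H7: runs — C9 7->0; B6 2->0; result 0.
  C10: runs — H7 2->0; result -7.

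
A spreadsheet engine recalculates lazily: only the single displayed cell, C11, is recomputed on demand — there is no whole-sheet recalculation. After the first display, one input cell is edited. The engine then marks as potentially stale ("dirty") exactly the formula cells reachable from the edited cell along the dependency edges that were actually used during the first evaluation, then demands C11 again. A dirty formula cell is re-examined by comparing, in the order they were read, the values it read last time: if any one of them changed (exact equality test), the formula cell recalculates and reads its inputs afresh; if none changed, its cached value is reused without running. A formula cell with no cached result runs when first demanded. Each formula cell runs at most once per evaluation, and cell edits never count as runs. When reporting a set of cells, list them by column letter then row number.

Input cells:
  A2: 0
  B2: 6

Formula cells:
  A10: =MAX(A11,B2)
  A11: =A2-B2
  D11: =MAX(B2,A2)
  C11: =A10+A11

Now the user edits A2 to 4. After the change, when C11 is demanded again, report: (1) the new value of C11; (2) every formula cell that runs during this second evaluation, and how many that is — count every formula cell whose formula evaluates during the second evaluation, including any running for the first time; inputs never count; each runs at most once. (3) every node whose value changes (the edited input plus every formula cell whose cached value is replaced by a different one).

New value of C11: 4.
Formula cells that run: A10, A11, C11 — 3 in total.
Values that change: A2, A11, C11.

First evaluation (everything demanded from the output):
  A11 = 0 - 6 = -6
  A10 = MAX(-6, 6) = 6
  C11 = 6 + -6 = 0

Propagation after the edit:
  A11: runs — A2 0->4; result -2.
  A10: runs — A11 -6->-2; result 6 (same value as before).
  C11: runs — A11 -6->-2; result 4.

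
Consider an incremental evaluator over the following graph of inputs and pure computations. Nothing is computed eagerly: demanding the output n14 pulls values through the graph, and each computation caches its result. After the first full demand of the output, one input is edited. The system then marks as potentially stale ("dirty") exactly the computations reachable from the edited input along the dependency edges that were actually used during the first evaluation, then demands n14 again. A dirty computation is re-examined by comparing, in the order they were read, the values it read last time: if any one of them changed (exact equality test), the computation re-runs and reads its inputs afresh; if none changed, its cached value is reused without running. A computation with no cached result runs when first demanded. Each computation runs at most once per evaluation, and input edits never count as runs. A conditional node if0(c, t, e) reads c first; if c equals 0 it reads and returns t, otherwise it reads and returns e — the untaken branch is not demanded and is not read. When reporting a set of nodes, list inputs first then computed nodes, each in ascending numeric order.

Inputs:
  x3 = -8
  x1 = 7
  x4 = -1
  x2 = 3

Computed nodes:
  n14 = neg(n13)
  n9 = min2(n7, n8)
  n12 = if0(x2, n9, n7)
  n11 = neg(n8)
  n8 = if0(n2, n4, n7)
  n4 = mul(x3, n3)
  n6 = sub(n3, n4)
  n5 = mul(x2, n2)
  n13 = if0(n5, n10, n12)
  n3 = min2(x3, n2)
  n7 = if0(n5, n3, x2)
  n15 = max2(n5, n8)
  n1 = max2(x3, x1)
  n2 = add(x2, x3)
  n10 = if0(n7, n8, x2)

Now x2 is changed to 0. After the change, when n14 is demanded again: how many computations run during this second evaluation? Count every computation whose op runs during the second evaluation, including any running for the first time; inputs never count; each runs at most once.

Initial pass — values computed on the first demand:
  n2 = add(3, -8) = -5
  n5 = mul(3, -5) = -15
  n7 = if0(n5=-15 -> else branch x2) = 3
  n12 = if0(x2=3 -> else branch n7) = 3
  n13 = if0(n5=-15 -> else branch n12) = 3
  n14 = neg(3) = -3

Second demand — change propagation:
  n2: re-runs because x2 3->0; new result -8.
  n3: newly demanded (no cache) — executes and yields -8.
  n5: re-runs because x2 3->0; n2 -5->-8; new result 0.
  n7: re-runs because n5 -15->0; x2 3->0; new result -8.
  n10: newly demanded (no cache) — executes and yields 0.
  n12: dirty yet unreached — the second evaluation never asks for it.
  n13: re-runs because n5 -15->0; new result 0.
  n14: re-runs because n13 3->0; new result 0.

The important point: the flipped condition redirects demand; n12 is left stale, never re-checked.

Run set: n2, n3, n5, n7, n10, n13, n14 (7 run).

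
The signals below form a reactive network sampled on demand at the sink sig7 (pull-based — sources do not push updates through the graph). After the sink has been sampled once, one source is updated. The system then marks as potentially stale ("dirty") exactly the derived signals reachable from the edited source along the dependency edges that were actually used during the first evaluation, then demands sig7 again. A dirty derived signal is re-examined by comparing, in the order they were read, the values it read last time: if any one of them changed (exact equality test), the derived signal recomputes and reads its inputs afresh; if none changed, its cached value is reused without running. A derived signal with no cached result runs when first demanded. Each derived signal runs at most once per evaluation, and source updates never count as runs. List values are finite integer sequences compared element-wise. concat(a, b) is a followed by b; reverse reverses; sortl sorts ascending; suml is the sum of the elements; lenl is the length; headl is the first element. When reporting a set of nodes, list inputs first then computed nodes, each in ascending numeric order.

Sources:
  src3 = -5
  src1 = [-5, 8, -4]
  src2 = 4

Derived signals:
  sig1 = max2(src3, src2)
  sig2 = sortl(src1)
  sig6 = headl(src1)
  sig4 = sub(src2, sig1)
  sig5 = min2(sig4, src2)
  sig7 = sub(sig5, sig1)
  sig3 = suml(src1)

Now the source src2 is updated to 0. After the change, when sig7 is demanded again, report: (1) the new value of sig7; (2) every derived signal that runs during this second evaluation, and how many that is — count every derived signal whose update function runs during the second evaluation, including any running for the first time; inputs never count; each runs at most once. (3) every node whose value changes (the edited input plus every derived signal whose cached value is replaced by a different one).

sig7 now evaluates to 0.
Run set: sig1, sig4, sig5, sig7 (4 run).
Changed values: src2, sig1, sig7.

Initial pass — values computed on the first demand:
  sig1 = max2(-5, 4) = 4
  sig4 = sub(4, 4) = 0
  sig5 = min2(0, 4) = 0
  sig7 = sub(0, 4) = -4

Second demand — change propagation:
  sig1: re-runs because src2 4->0; new result 0.
  sig4: re-runs because src2 4->0; sig1 4->0; new result 0 (unchanged).
  sig5: re-runs because src2 4->0; new result 0 (unchanged).
  sig7: re-runs because sig1 4->0; new result 0.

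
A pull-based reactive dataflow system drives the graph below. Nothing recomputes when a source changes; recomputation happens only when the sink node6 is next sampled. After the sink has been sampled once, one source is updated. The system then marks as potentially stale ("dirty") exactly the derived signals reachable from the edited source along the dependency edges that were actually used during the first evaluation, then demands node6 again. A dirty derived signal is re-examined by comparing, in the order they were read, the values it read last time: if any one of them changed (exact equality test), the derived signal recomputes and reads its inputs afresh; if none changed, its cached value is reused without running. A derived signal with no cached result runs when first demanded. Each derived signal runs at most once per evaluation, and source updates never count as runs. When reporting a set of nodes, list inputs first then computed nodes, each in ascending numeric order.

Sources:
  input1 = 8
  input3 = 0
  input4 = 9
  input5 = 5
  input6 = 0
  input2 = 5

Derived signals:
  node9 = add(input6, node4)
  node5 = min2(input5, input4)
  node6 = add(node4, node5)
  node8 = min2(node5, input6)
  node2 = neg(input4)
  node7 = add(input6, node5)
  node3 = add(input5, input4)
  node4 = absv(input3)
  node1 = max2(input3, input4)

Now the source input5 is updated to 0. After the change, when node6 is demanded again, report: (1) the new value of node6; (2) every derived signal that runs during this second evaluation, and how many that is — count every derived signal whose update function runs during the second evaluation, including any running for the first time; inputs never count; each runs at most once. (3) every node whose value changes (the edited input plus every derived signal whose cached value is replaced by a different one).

First evaluation (everything demanded from the output):
  node4 = absv(0) = 0
  node5 = min2(5, 9) = 5
  node6 = add(0, 5) = 5

Propagation after the edit:
  node5: runs — input5 5->0; result 0.
  node6: runs — node5 5->0; result 0.

New value of node6: 0.
Derived signals that run: node5, node6 — 2 in total.
Values that change: input5, node5, node6.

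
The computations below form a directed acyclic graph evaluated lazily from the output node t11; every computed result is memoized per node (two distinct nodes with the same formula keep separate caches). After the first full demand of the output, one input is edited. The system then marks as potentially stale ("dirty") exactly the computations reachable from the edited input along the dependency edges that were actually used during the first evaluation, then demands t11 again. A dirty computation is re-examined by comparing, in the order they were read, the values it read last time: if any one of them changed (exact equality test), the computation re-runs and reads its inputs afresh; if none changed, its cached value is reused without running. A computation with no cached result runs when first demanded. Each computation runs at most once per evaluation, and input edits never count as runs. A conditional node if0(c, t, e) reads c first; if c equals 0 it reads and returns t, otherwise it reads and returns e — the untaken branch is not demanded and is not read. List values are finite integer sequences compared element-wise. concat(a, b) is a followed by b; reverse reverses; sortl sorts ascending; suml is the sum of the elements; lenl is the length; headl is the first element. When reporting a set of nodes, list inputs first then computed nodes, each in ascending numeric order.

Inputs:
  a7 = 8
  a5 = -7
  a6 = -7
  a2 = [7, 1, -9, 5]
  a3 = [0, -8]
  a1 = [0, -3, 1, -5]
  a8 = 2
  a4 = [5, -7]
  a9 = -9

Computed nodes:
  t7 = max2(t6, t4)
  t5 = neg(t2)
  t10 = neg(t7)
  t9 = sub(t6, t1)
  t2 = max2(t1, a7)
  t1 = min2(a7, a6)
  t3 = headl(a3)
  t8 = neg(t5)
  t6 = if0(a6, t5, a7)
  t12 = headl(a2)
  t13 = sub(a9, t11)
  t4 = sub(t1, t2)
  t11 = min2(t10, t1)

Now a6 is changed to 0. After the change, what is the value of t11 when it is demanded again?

First demand of the output computes:
  t1 = min2(8, -7) = -7
  t2 = max2(-7, 8) = 8
  t4 = sub(-7, 8) = -15
  t6 = if0(a6=-7 -> else branch a7) = 8
  t7 = max2(8, -15) = 8
  t10 = neg(8) = -8
  t11 = min2(-8, -7) = -8

After the edit, cleaning proceeds:
  t1: a read changed (a6 -7->0) — executes, giving 0.
  t2: a read changed (t1 -7->0) — executes, giving 8 — identical to its old value.
  t4: a read changed (t1 -7->0) — executes, giving -8.
  t5: had never run; runs now, result -8.
  t6: a read changed (a6 -7->0) — executes, giving -8.
  t7: a read changed (t6 8->-8; t4 -15->-8) — executes, giving -8.
  t10: a read changed (t7 8->-8) — executes, giving 8.
  t11: a read changed (t10 -8->8; t1 -7->0) — executes, giving 0.

Note the branch switch — t5 had no cache and runs now for the first time.

Demanding t11 again yields 0.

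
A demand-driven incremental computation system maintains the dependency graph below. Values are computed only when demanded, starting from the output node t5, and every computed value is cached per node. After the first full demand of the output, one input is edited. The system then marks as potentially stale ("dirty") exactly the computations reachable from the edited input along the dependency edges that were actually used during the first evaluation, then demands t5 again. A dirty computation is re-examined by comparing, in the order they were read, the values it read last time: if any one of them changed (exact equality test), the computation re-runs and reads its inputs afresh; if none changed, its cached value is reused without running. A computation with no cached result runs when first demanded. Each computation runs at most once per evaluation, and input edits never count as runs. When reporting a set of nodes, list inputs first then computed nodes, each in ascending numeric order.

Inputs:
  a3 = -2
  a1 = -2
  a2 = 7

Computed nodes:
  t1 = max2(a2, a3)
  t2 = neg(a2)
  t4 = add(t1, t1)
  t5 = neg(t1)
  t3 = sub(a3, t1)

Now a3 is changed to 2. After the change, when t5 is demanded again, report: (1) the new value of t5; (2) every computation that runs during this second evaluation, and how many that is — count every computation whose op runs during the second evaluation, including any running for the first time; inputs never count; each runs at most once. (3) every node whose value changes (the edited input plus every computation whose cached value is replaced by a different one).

New value of t5: -7.
Computations that run: t1 — 1 in total.
Values that change: a3.
Key observation: the change is absorbed at t1 — it re-runs but produces the same value, and the output's value is unchanged.

First evaluation (everything demanded from the output):
  t1 = max2(7, -2) = 7
  t5 = neg(7) = -7

Propagation after the edit:
  t1: runs — a3 -2->2; result 7 (same value as before).
  t5: checked — values it read are unchanged (t1 unchanged); reused cached -7 without running.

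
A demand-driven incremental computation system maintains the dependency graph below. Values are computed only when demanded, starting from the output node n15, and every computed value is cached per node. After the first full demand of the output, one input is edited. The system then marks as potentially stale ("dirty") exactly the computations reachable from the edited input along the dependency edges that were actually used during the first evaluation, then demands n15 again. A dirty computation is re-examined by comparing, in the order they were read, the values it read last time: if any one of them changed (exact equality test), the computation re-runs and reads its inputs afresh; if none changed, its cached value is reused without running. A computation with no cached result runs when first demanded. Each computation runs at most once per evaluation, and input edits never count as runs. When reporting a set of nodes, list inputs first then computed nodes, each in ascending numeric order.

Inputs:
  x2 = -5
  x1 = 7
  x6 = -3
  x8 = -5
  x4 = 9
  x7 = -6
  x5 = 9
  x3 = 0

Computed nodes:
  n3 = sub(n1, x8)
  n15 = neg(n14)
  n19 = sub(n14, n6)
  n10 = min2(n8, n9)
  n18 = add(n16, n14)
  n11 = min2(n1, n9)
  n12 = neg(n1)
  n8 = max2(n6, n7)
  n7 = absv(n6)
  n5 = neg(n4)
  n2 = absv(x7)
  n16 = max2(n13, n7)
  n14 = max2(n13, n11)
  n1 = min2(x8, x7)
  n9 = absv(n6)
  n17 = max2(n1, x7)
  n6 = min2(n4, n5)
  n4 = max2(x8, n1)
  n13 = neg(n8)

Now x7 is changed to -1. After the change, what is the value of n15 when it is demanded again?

New value of n15: 5.
Key observation: the cutoff stops propagation at n5 — its inputs' values are unchanged, so it reuses its cache.

First evaluation (everything demanded from the output):
  n1 = min2(-5, -6) = -6
  n4 = max2(-5, -6) = -5
  n5 = neg(-5) = 5
  n6 = min2(-5, 5) = -5
  n7 = absv(-5) = 5
  n8 = max2(-5, 5) = 5
  n9 = absv(-5) = 5
  n11 = min2(-6, 5) = -6
  n13 = neg(5) = -5
  n14 = max2(-5, -6) = -5
  n15 = neg(-5) = 5

Propagation after the edit:
  n1: runs — x7 -6->-1; result -5.
  n4: runs — n1 -6->-5; result -5 (same value as before).
  n5: checked — values it read are unchanged (n4 unchanged); reused cached 5 without running.
  n6: checked — values it read are unchanged (n4 unchanged, n5 unchanged); reused cached -5 without running.
  n7: checked — values it read are unchanged (n6 unchanged); reused cached 5 without running.
  n8: checked — values it read are unchanged (n6 unchanged, n7 unchanged); reused cached 5 without running.
  n9: checked — values it read are unchanged (n6 unchanged); reused cached 5 without running.
  n11: runs — n1 -6->-5; result -5.
  n13: checked — values it read are unchanged (n8 unchanged); reused cached -5 without running.
  n14: runs — n11 -6->-5; result -5 (same value as before).
  n15: checked — values it read are unchanged (n14 unchanged); reused cached 5 without running.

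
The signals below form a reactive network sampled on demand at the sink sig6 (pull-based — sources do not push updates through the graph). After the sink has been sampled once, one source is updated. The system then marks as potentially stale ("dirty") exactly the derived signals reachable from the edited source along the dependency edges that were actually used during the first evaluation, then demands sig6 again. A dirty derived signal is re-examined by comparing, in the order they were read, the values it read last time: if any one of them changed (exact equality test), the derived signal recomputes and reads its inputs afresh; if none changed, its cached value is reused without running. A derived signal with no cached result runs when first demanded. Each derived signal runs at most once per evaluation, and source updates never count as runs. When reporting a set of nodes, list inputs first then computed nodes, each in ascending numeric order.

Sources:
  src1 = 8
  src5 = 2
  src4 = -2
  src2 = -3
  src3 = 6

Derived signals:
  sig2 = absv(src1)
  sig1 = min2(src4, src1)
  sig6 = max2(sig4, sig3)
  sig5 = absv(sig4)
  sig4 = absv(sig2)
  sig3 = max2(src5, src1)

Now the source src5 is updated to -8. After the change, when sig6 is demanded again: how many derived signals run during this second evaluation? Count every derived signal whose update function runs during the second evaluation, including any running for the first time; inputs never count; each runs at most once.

Run set: sig3 (1 run).
The important point: sig3 recomputes to an identical value, and the output ends up unchanged.

Initial pass — values computed on the first demand:
  sig2 = absv(8) = 8
  sig3 = max2(2, 8) = 8
  sig4 = absv(8) = 8
  sig6 = max2(8, 8) = 8

Second demand — change propagation:
  sig3: re-runs because src5 2->-8; new result 8 (unchanged).
  sig6: re-examined; everything it read last time is the same (sig4 unchanged, sig3 unchanged) — cache 8 kept, no run.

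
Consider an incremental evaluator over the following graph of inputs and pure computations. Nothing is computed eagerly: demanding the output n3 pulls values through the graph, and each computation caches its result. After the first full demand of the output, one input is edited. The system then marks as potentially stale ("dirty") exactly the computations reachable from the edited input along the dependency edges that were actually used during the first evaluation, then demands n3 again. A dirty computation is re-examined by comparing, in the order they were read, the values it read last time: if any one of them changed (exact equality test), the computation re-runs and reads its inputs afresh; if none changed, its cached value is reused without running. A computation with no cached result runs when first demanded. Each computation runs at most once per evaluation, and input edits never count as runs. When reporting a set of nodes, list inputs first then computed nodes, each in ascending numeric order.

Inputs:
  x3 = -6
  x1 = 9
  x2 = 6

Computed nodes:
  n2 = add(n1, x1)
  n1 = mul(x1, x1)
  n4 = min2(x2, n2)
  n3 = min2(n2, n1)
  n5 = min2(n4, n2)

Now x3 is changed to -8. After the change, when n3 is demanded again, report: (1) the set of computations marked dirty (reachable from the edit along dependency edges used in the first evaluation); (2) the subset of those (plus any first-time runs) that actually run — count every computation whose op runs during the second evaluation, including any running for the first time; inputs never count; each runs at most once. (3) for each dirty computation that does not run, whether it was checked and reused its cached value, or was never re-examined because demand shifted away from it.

Dirty set: none.
Run set: none (0 run).
All dirty computations ended up running.
The important point: nothing the output needs ever reads x3, so the edit is invisible to it.

Initial pass — values computed on the first demand:
  n1 = mul(9, 9) = 81
  n2 = add(81, 9) = 90
  n3 = min2(90, 81) = 81

Second demand — change propagation:
  no demanded computation ever read x3, so the edit dirties nothing and nothing runs.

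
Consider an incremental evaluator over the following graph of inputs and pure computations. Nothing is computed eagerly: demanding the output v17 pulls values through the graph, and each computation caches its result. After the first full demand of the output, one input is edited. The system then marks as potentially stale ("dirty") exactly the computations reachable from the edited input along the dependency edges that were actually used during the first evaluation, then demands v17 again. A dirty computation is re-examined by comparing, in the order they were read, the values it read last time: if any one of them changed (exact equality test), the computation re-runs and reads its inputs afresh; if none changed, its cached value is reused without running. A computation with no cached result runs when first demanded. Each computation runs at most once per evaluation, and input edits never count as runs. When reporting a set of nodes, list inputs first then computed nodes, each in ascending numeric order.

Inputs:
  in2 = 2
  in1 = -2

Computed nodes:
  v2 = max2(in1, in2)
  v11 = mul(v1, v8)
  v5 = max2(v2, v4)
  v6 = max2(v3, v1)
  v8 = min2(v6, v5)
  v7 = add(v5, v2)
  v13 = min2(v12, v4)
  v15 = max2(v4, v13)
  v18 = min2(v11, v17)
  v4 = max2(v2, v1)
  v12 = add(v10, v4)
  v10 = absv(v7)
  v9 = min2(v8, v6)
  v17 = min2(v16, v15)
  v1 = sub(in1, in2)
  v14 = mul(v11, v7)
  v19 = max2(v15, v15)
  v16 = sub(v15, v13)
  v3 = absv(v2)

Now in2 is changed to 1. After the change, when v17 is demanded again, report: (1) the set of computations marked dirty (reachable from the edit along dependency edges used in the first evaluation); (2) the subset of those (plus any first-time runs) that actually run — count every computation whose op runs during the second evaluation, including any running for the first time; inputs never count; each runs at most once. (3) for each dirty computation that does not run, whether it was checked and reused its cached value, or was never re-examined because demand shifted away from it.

Dirty set: v1, v2, v4, v5, v7, v10, v12, v13, v15, v16, v17.
Run set: v1, v2, v4, v5, v7, v10, v12, v13, v15, v16, v17 (11 run).
All dirty computations ended up running.

Initial pass — values computed on the first demand:
  v1 = sub(-2, 2) = -4
  v2 = max2(-2, 2) = 2
  v4 = max2(2, -4) = 2
  v5 = max2(2, 2) = 2
  v7 = add(2, 2) = 4
  v10 = absv(4) = 4
  v12 = add(4, 2) = 6
  v13 = min2(6, 2) = 2
  v15 = max2(2, 2) = 2
  v16 = sub(2, 2) = 0
  v17 = min2(0, 2) = 0

Second demand — change propagation:
  v1: re-runs because in2 2->1; new result -3.
  v2: re-runs because in2 2->1; new result 1.
  v4: re-runs because v2 2->1; v1 -4->-3; new result 1.
  v5: re-runs because v2 2->1; v4 2->1; new result 1.
  v7: re-runs because v5 2->1; v2 2->1; new result 2.
  v10: re-runs because v7 4->2; new result 2.
  v12: re-runs because v10 4->2; v4 2->1; new result 3.
  v13: re-runs because v12 6->3; v4 2->1; new result 1.
  v15: re-runs because v4 2->1; v13 2->1; new result 1.
  v16: re-runs because v15 2->1; v13 2->1; new result 0 (unchanged).
  v17: re-runs because v15 2->1; new result 0 (unchanged).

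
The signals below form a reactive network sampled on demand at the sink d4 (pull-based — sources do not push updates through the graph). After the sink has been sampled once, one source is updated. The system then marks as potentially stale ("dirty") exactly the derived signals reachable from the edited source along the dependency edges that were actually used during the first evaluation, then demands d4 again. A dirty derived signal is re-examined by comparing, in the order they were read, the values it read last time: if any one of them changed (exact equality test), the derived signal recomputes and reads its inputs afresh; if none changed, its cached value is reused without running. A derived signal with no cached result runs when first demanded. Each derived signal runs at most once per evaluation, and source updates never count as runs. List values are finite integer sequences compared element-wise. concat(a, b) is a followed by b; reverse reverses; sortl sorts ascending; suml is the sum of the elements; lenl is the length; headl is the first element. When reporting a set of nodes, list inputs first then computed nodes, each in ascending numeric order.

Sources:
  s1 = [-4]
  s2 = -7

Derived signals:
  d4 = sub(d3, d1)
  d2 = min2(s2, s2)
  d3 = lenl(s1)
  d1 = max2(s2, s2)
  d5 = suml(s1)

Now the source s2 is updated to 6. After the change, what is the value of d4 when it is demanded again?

d4 now evaluates to -5.

Initial pass — values computed on the first demand:
  d1 = max2(-7, -7) = -7
  d3 = lenl([-4]) = 1
  d4 = sub(1, -7) = 8

Second demand — change propagation:
  d1: re-runs because s2 -7->6; s2 -7->6; new result 6.
  d4: re-runs because d1 -7->6; new result -5.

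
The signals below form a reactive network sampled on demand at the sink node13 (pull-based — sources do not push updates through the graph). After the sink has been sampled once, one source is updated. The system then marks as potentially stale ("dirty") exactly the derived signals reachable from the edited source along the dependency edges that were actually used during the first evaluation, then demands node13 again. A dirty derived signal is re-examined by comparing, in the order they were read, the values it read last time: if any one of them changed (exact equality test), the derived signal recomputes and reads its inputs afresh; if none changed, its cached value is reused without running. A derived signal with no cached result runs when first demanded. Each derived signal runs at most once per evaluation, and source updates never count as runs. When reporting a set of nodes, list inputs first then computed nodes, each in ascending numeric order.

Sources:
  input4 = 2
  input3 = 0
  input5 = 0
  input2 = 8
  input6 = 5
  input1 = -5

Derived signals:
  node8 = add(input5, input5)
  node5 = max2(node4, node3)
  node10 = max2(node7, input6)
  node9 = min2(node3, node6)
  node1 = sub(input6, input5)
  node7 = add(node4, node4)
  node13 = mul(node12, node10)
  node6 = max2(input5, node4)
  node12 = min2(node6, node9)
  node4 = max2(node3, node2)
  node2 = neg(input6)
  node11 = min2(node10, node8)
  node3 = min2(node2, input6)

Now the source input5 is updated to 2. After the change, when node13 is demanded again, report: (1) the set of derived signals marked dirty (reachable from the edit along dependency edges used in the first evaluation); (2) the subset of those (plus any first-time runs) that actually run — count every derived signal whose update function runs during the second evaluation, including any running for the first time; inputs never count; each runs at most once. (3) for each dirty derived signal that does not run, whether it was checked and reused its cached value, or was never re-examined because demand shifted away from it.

Initial pass — values computed on the first demand:
  node2 = neg(5) = -5
  node3 = min2(-5, 5) = -5
  node4 = max2(-5, -5) = -5
  node6 = max2(0, -5) = 0
  node7 = add(-5, -5) = -10
  node9 = min2(-5, 0) = -5
  node10 = max2(-10, 5) = 5
  node12 = min2(0, -5) = -5
  node13 = mul(-5, 5) = -25

Second demand — change propagation:
  node6: re-runs because input5 0->2; new result 2.
  node9: re-runs because node6 0->2; new result -5 (unchanged).
  node12: re-runs because node6 0->2; new result -5 (unchanged).
  node13: re-examined; everything it read last time is the same (node12 unchanged, node10 unchanged) — cache -25 kept, no run.

The important point: at node13 every value read last time is unchanged, so the dirty flag clears without a run.

Dirty set: node6, node9, node12, node13.
Run set: node6, node9, node12 (3 run).
Re-examined without running (cache reused): node13.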